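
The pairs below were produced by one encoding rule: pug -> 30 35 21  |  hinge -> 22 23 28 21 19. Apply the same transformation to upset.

Each letter is replaced by its alphabet position (a=1..z=26) + 14.
For upset: u=21→35, p=16→30, s=19→33, e=5→19, t=20→34.

35 30 33 19 34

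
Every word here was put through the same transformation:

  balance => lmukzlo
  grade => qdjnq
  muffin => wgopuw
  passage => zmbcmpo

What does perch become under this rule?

The shifts repeat in a cycle of length 3: positions 0,1,… shift by +10, +12, +9, then the pattern repeats.
On perch: p+10=z, e+12=q, r+9=a, c+10=m, h+12=t.

zqamt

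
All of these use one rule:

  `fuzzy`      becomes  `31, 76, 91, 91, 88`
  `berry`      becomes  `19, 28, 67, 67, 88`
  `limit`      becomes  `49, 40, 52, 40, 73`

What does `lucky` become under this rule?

49, 76, 22, 46, 88

f(#6)→31 and u(#21)→76: differences scale by 3, so n = 3·pos + 13. With a=1..z=26, the number is 3·pos + 13.
Applying it to lucky: l=12→49, u=21→76, c=3→22, k=11→46, y=25→88.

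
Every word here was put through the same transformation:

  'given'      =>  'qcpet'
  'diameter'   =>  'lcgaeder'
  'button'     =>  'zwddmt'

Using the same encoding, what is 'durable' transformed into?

g(6)→q(16) and i(8)→c(2) fit y≡19x+6 (mod 26); the inverse of 19 mod 26 is 11. Treating letters as 0–25, the rule is x ↦ 19x + 6 (mod 26).
For durable: d(3)→19·3+6≡11=l; u(20)→19·20+6≡22=w; r(17)→19·17+6≡17=r; a(0)→19·0+6≡6=g; b(1)→19·1+6≡25=z; l(11)→19·11+6≡7=h; e(4)→19·4+6≡4=e (all mod 26).

lwrgzhe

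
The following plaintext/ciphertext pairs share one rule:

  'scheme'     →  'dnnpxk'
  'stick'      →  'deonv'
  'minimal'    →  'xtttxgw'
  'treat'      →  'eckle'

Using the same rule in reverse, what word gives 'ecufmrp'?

trouble

Shifts by position in scheme: pos 0: s→d (+11), pos 1: c→n (+11), pos 2: h→n (+6), pos 3: e→p (+11), pos 4: m→x (+11), pos 5: e→k (+6) — repeating every 3. The shifts repeat in a cycle of length 3: positions 0,1,… shift by +11, +11, +6, then the pattern repeats.
Decoding ecufmrp: e−11=t, c−11=r, u−6=o, f−11=u, m−11=b, r−6=l, p−11=e.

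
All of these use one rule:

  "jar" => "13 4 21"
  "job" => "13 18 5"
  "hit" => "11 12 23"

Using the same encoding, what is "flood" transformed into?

j is letter #10 and maps to 13: an offset of 3. Letters become their 1-based position plus 3 (so a→4, b→5, …).
On flood: f=6→9, l=12→15, o=15→18, o=15→18, d=4→7.

9 15 18 18 7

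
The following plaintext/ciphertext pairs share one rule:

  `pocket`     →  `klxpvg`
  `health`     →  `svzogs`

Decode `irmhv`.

Letters are reflected about the middle of the alphabet (position → 25−position): Atbash.
Decoding irmhv: i↔r, r↔i, m↔n, h↔s, v↔e.

rinse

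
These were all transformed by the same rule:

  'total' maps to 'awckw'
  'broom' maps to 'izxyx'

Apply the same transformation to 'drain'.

In total: t→a is +7, o→w is +8, t→c is +9, a→k is +10 — the shift increases by 1 each position. The shift increases by 1 at each position, starting from +7: 7, 8, 9, ….
On drain: d+7=k, r+8=z, a+9=j, i+10=s, n+11=y.

kzjsy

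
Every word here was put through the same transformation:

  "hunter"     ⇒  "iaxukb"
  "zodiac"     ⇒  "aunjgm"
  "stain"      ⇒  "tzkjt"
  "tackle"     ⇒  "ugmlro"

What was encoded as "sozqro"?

ripple

Shifts by position in hunter: pos 0: h→i (+1), pos 1: u→a (+6), pos 2: n→x (+10), pos 3: t→u (+1), pos 4: e→k (+6), pos 5: r→b (+10) — repeating every 3. It's a Vigenère-style cipher with numeric key [1,6,10]: position i shifts by key[i mod 3].
Undoing it on sozqro: s−1=r, o−6=i, z−10=p, q−1=p, r−6=l, o−10=e.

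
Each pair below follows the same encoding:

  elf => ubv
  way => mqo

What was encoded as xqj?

hat

Compare letters: e→u is +16, l→b is +16, f→v is +16 — a constant shift. Every letter moves 16 places later in the alphabet, wrapping around z→a.
Reversing it on xqj: x−16=h, q−16=a, j−16=t.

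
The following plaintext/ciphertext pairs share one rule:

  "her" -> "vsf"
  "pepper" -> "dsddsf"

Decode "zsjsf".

lever

Compare letters: h→v is +14, e→s is +14, r→f is +14 — a constant shift. Each letter is shifted forward by 14 in the alphabet (a Caesar shift of +14).
Undoing it on zsjsf: z−14=l, s−14=e, j−14=v, s−14=e, f−14=r.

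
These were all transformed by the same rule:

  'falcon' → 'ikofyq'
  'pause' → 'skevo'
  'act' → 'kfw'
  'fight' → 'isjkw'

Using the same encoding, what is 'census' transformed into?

The shift depends on letter class: consonant f→i is +3, but vowel a→k is +10. Vowels shift forward by 10 and consonants shift forward by 3.
On census: c(cons)+3=f, e(vowel)+10=o, n(cons)+3=q, s(cons)+3=v, u(vowel)+10=e, s(cons)+3=v.

foqvev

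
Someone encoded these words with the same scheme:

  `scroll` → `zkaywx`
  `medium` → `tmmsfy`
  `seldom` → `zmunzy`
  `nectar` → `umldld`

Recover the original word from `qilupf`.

In scroll: s→z is +7, c→k is +8, r→a is +9, o→y is +10 — the shift increases by 1 each position. Letter i (0-indexed) is shifted by i+7, so successive shifts are 7, 8, 9, ….
Decoding qilupf: q−7=j, i−8=a, l−9=c, u−10=k, p−11=e, f−12=t.

jacket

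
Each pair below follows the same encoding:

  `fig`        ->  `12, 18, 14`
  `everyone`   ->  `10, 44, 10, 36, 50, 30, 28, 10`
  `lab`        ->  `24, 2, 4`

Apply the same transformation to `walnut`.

46, 2, 24, 28, 42, 40

f(#6)→12 and i(#9)→18: differences scale by 2, so n = 2·pos + 0. Each letter becomes 2×(its alphabet position, a=1..z=26).
Applying it to walnut: w=23→46, a=1→2, l=12→24, n=14→28, u=21→42, t=20→40.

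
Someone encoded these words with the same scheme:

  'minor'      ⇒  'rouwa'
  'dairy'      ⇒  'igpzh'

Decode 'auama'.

voter

In minor: m→r is +5, i→o is +6, n→u is +7, o→w is +8 — the shift increases by 1 each position. Each letter shifts forward by (position + 5), i.e. 5, 6, 7, … — the shift grows by one for each successive letter.
Reversing it on auama: a−5=v, u−6=o, a−7=t, m−8=e, a−9=r.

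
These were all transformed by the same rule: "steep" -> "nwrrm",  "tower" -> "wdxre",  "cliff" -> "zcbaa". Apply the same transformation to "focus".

adzfn

s(18)→n(13) and t(19)→w(22) fit y≡9x+7 (mod 26); the inverse of 9 mod 26 is 3. This is an affine cipher: with a=0,…,z=25, each position x becomes (9x+7) mod 26.
On focus: f(5)→9·5+7≡0=a; o(14)→9·14+7≡3=d; c(2)→9·2+7≡25=z; u(20)→9·20+7≡5=f; s(18)→9·18+7≡13=n (all mod 26).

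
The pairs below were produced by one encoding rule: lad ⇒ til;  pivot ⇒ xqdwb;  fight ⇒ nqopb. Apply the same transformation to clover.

It's a constant shift of +8 (ROT8).
On clover: c+8=k, l+8=t, o+8=w, v+8=d, e+8=m, r+8=z.

ktwdmz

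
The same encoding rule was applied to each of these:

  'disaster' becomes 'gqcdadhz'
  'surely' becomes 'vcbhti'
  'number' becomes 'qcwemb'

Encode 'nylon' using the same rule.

qgvrv

Shifts by position in disaster: pos 0: d→g (+3), pos 1: i→q (+8), pos 2: s→c (+10), pos 3: a→d (+3), pos 4: s→a (+8), pos 5: t→d (+10) — repeating every 3. The shifts repeat in a cycle of length 3: positions 0,1,… shift by +3, +8, +10, then the pattern repeats.
For nylon: n+3=q, y+8=g, l+10=v, o+3=r, n+8=v.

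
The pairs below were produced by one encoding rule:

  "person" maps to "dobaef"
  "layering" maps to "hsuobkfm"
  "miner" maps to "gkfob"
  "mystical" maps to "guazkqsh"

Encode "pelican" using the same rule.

p(15)→d(3) and e(4)→o(14) fit y≡25x+18 (mod 26); the inverse of 25 mod 26 is 25. This is an affine cipher: with a=0,…,z=25, each position x becomes (25x+18) mod 26.
On pelican: p(15)→25·15+18≡3=d; e(4)→25·4+18≡14=o; l(11)→25·11+18≡7=h; i(8)→25·8+18≡10=k; c(2)→25·2+18≡16=q; a(0)→25·0+18≡18=s; n(13)→25·13+18≡5=f (all mod 26).

dohkqsf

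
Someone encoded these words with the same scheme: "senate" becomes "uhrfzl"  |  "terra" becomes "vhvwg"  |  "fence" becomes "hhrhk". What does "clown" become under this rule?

In senate: s→u is +2, e→h is +3, n→r is +4, a→f is +5 — the shift increases by 1 each position. Each letter shifts forward by (position + 2), i.e. 2, 3, 4, … — the shift grows by one for each successive letter.
On clown: c+2=e, l+3=o, o+4=s, w+5=b, n+6=t.

eosbt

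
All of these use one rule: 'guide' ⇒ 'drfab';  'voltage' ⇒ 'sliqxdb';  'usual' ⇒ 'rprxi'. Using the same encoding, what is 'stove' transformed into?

Compare letters: g→d is +23, u→r is +23, i→f is +23 — a constant shift. Every letter moves 23 places later in the alphabet, wrapping around z→a.
On stove: s+23=p, t+23=q, o+23=l, v+23=s, e+23=b.

pqlsb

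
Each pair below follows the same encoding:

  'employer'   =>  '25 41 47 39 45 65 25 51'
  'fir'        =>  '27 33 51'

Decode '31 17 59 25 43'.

haven

e(#5)→25 and m(#13)→41: differences scale by 2, so n = 2·pos + 15. With a=1..z=26, the number is 2·pos + 15.
Undoing it on 31 17 59 25 43: 31→(31−15)÷2=8=h, 17→(17−15)÷2=1=a, 59→(59−15)÷2=22=v, 25→(25−15)÷2=5=e, 43→(43−15)÷2=14=n.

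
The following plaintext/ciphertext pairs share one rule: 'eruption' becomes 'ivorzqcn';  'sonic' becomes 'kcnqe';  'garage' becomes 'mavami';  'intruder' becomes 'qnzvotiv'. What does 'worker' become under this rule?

scvuiv

e(4)→i(8) and r(17)→v(21) fit y≡15x+0 (mod 26); the inverse of 15 mod 26 is 7. Each letter's alphabet position (a=0..z=25) is mapped through 15·x+0 mod 26 — an affine cipher.
On worker: w(22)→15·22+0≡18=s; o(14)→15·14+0≡2=c; r(17)→15·17+0≡21=v; k(10)→15·10+0≡20=u; e(4)→15·4+0≡8=i; r(17)→15·17+0≡21=v (all mod 26).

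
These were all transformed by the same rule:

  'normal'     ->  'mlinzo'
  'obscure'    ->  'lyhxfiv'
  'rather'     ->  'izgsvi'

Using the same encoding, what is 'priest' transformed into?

kirvhg

Each pair mirrors across the alphabet (n↔m, o↔l, r↔i): positions sum to 25. Letters are reflected about the middle of the alphabet (position → 25−position): Atbash.
Applying it to priest: p↔k, r↔i, i↔r, e↔v, s↔h, t↔g.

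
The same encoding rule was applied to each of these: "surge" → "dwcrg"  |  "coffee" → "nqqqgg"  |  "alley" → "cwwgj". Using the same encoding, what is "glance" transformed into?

rwcyng

The shift depends on letter class: consonant s→d is +11, but vowel u→w is +2. Vowels shift forward by 2 and consonants shift forward by 11.
Applying it to glance: g(cons)+11=r, l(cons)+11=w, a(vowel)+2=c, n(cons)+11=y, c(cons)+11=n, e(vowel)+2=g.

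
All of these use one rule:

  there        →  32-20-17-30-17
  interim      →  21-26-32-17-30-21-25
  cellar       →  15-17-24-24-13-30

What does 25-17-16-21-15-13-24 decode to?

t is letter #20 and maps to 32: an offset of 12. Letters become their 1-based position plus 12 (so a→13, b→14, …).
Decoding 25-17-16-21-15-13-24: 25→(25−12)÷1=13=m, 17→(17−12)÷1=5=e, 16→(16−12)÷1=4=d, 21→(21−12)÷1=9=i, 15→(15−12)÷1=3=c, 13→(13−12)÷1=1=a, 24→(24−12)÷1=12=l.

medical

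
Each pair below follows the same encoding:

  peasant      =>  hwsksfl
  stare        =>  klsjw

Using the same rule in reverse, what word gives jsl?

rat

Compare letters: p→h is +18, e→w is +18, a→s is +18 — a constant shift. It's a constant shift of +18 (ROT18).
Reversing it on jsl: j−18=r, s−18=a, l−18=t.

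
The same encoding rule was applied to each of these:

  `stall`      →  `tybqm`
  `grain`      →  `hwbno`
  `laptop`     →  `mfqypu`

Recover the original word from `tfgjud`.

Shifts by position in stall: pos 0: s→t (+1), pos 1: t→y (+5), pos 2: a→b (+1), pos 3: l→q (+5) — repeating every 2. A repeating key of period 2 is used — shifts +1, +5 over and over.
Undoing it on tfgjud: t−1=s, f−5=a, g−1=f, j−5=e, u−1=t, d−5=y.

safety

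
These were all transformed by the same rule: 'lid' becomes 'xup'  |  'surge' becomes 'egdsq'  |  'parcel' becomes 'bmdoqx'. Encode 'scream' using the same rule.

eodqmy

Compare letters: l→x is +12, i→u is +12, d→p is +12 — a constant shift. Every letter moves 12 places later in the alphabet, wrapping around z→a.
On scream: s+12=e, c+12=o, r+12=d, e+12=q, a+12=m, m+12=y.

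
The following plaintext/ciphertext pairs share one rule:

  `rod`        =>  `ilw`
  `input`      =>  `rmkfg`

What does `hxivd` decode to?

Each pair mirrors across the alphabet (r↔i, o↔l, d↔w): positions sum to 25. Each letter is replaced by its mirror in the alphabet: a↔z, b↔y, c↔x, and so on (the Atbash cipher).
Reversing it on hxivd: h↔s, x↔c, i↔r, v↔e, d↔w.

screw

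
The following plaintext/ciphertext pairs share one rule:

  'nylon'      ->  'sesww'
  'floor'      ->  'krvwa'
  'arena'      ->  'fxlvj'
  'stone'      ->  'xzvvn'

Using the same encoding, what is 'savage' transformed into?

The shift increases by 1 at each position, starting from +5: 5, 6, 7, ….
On savage: s+5=x, a+6=g, v+7=c, a+8=i, g+9=p, e+10=o.

xgcipo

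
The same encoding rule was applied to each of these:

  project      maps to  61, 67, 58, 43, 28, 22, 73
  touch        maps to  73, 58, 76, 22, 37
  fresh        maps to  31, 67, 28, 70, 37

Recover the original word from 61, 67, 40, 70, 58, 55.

prison

With a=1..z=26, the number is 3·pos + 13.
Decoding 61, 67, 40, 70, 58, 55: 61→(61−13)÷3=16=p, 67→(67−13)÷3=18=r, 40→(40−13)÷3=9=i, 70→(70−13)÷3=19=s, 58→(58−13)÷3=15=o, 55→(55−13)÷3=14=n.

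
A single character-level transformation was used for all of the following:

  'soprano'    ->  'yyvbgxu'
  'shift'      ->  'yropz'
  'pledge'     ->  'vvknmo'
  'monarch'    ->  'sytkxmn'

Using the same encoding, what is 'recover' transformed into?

It's a Vigenère-style cipher with numeric key [6,10]: position i shifts by key[i mod 2].
For recover: r+6=x, e+10=o, c+6=i, o+10=y, v+6=b, e+10=o, r+6=x.

xoiybox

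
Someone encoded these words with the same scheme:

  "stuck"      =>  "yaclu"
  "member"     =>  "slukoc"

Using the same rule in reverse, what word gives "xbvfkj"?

runway

In stuck: s→y is +6, t→a is +7, u→c is +8, c→l is +9 — the shift increases by 1 each position. Letter i (0-indexed) is shifted by i+6, so successive shifts are 6, 7, 8, ….
Reversing it on xbvfkj: x−6=r, b−7=u, v−8=n, f−9=w, k−10=a, j−11=y.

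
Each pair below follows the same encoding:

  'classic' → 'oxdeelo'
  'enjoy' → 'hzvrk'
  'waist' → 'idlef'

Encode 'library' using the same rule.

The shift depends on letter class: consonant c→o is +12, but vowel a→d is +3. The rule splits by letter class: vowels +3, consonants +12.
On library: l(cons)+12=x, i(vowel)+3=l, b(cons)+12=n, r(cons)+12=d, a(vowel)+3=d, r(cons)+12=d, y(cons)+12=k.

xlndddk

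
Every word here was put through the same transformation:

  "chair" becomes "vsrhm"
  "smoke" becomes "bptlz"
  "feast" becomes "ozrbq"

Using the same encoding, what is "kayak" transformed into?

lrnrl

c(2)→v(21) and h(7)→s(18) fit y≡15x+17 (mod 26); the inverse of 15 mod 26 is 7. Each letter's alphabet position (a=0..z=25) is mapped through 15·x+17 mod 26 — an affine cipher.
Applying it to kayak: k(10)→15·10+17≡11=l; a(0)→15·0+17≡17=r; y(24)→15·24+17≡13=n; a(0)→15·0+17≡17=r; k(10)→15·10+17≡11=l (all mod 26).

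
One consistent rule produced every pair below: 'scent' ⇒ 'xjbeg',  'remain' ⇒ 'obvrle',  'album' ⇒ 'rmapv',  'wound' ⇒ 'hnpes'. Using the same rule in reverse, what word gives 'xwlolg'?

s(18)→x(23) and c(2)→j(9) fit y≡9x+17 (mod 26); the inverse of 9 mod 26 is 3. This is an affine cipher: with a=0,…,z=25, each position x becomes (9x+17) mod 26.
Reversing it on xwlolg: x(23)→3·(23−17)≡18=s; w(22)→3·(22−17)≡15=p; l(11)→3·(11−17)≡8=i; o(14)→3·(14−17)≡17=r; l(11)→3·(11−17)≡8=i; g(6)→3·(6−17)≡19=t (all mod 26).

spirit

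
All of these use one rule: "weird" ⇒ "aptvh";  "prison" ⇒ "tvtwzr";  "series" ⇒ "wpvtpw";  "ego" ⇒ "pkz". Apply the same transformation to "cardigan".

The rule splits by letter class: vowels +11, consonants +4.
Applying it to cardigan: c(cons)+4=g, a(vowel)+11=l, r(cons)+4=v, d(cons)+4=h, i(vowel)+11=t, g(cons)+4=k, a(vowel)+11=l, n(cons)+4=r.

glvhtklr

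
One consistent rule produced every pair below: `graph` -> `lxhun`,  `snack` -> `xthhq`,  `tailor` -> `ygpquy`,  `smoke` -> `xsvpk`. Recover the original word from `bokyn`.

width

Shifts by position in graph: pos 0: g→l (+5), pos 1: r→x (+6), pos 2: a→h (+7), pos 3: p→u (+5), pos 4: h→n (+6) — repeating every 3. The shifts repeat in a cycle of length 3: positions 0,1,… shift by +5, +6, +7, then the pattern repeats.
Reversing it on bokyn: b−5=w, o−6=i, k−7=d, y−5=t, n−6=h.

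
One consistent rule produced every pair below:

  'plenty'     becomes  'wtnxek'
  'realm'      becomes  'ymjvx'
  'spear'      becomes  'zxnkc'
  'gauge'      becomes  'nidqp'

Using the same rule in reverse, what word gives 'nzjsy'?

In plenty: p→w is +7, l→t is +8, e→n is +9, n→x is +10 — the shift increases by 1 each position. Each letter shifts forward by (position + 7), i.e. 7, 8, 9, … — the shift grows by one for each successive letter.
Reversing it on nzjsy: n−7=g, z−8=r, j−9=a, s−10=i, y−11=n.

grain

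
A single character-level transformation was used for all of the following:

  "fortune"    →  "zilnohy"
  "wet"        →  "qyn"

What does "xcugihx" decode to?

diamond

Compare letters: f→z is +20, o→i is +20, r→l is +20 — a constant shift. It's a constant shift of +20 (ROT20).
Reversing it on xcugihx: x−20=d, c−20=i, u−20=a, g−20=m, i−20=o, h−20=n, x−20=d.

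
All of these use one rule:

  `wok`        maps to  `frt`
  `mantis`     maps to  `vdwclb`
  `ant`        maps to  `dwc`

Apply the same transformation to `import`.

Two shifts are in play — +3 for a/e/i/o/u, +9 for every other letter.
Applying it to import: i(vowel)+3=l, m(cons)+9=v, p(cons)+9=y, o(vowel)+3=r, r(cons)+9=a, t(cons)+9=c.

lvyrac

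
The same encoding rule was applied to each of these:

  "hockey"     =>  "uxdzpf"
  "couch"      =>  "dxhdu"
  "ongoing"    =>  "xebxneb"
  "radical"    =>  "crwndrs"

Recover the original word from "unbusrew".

This is an affine cipher: with a=0,…,z=25, each position x becomes (19x+17) mod 26.
Reversing it on unbusrew: u(20)→11·(20−17)≡7=h; n(13)→11·(13−17)≡8=i; b(1)→11·(1−17)≡6=g; u(20)→11·(20−17)≡7=h; s(18)→11·(18−17)≡11=l; r(17)→11·(17−17)≡0=a; e(4)→11·(4−17)≡13=n; w(22)→11·(22−17)≡3=d (all mod 26).

highland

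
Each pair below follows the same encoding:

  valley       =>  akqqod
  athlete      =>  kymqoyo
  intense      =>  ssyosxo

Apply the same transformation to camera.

hkrowk

Vowels shift forward by 10 and consonants shift forward by 5.
For camera: c(cons)+5=h, a(vowel)+10=k, m(cons)+5=r, e(vowel)+10=o, r(cons)+5=w, a(vowel)+10=k.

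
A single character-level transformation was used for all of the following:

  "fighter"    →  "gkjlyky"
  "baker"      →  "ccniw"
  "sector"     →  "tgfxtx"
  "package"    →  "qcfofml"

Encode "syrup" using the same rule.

In fighter: f→g is +1, i→k is +2, g→j is +3, h→l is +4 — the shift increases by 1 each position. Each letter shifts forward by (position + 1), i.e. 1, 2, 3, … — the shift grows by one for each successive letter.
For syrup: s+1=t, y+2=a, r+3=u, u+4=y, p+5=u.

tauyu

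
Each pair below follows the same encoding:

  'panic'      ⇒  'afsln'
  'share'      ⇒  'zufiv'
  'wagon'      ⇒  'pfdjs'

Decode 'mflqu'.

p(15)→a(0) and a(0)→f(5) fit y≡17x+5 (mod 26); the inverse of 17 mod 26 is 23. Each letter's alphabet position (a=0..z=25) is mapped through 17·x+5 mod 26 — an affine cipher.
Reversing it on mflqu: m(12)→23·(12−5)≡5=f; f(5)→23·(5−5)≡0=a; l(11)→23·(11−5)≡8=i; q(16)→23·(16−5)≡19=t; u(20)→23·(20−5)≡7=h (all mod 26).

faith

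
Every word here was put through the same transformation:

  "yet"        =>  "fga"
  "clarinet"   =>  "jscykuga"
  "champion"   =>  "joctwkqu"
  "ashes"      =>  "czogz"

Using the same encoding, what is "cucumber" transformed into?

jwjwtigy

The shift depends on letter class: consonant y→f is +7, but vowel e→g is +2. The rule splits by letter class: vowels +2, consonants +7.
On cucumber: c(cons)+7=j, u(vowel)+2=w, c(cons)+7=j, u(vowel)+2=w, m(cons)+7=t, b(cons)+7=i, e(vowel)+2=g, r(cons)+7=y.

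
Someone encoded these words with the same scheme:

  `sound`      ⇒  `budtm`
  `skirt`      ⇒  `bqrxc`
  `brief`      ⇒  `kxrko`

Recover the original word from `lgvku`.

Shifts by position in sound: pos 0: s→b (+9), pos 1: o→u (+6), pos 2: u→d (+9), pos 3: n→t (+6) — repeating every 2. The shifts repeat in a cycle of length 2: positions 0,1,… shift by +9, +6, then the pattern repeats.
Reversing it on lgvku: l−9=c, g−6=a, v−9=m, k−6=e, u−9=l.

camel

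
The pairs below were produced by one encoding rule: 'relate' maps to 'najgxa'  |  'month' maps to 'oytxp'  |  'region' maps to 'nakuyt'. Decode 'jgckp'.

laugh

r(17)→n(13) and e(4)→a(0) fit y≡5x+6 (mod 26); the inverse of 5 mod 26 is 21. This is an affine cipher: with a=0,…,z=25, each position x becomes (5x+6) mod 26.
Undoing it on jgckp: j(9)→21·(9−6)≡11=l; g(6)→21·(6−6)≡0=a; c(2)→21·(2−6)≡20=u; k(10)→21·(10−6)≡6=g; p(15)→21·(15−6)≡7=h (all mod 26).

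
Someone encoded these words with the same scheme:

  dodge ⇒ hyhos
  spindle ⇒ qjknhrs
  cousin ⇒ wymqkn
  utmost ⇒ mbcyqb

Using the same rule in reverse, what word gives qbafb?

Treating letters as 0–25, the rule is x ↦ 11x + 0 (mod 26).
Undoing it on qbafb: q(16)→19·(16−0)≡18=s; b(1)→19·(1−0)≡19=t; a(0)→19·(0−0)≡0=a; f(5)→19·(5−0)≡17=r; b(1)→19·(1−0)≡19=t (all mod 26).

start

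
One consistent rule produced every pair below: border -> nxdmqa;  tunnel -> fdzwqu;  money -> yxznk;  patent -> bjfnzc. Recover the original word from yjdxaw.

maroon

It's a Vigenère-style cipher with numeric key [12,9]: position i shifts by key[i mod 2].
Decoding yjdxaw: y−12=m, j−9=a, d−12=r, x−9=o, a−12=o, w−9=n.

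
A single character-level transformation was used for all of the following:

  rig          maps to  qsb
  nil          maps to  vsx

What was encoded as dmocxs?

Two steps: reverse the string, then apply a Caesar shift of +10.
Undoing it on dmocxs: shift back: d−10=t, m−10=c, o−10=e, c−10=s, x−10=n, s−10=i → tcesni; then reverse → insect.

insect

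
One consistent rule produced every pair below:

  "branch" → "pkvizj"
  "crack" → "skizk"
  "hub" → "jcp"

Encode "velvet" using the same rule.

The word is reversed, then every letter is shifted forward by 8.
Applying it to velvet: reverse → tevlev; then shift: t+8=b, e+8=m, v+8=d, l+8=t, e+8=m, v+8=d.

bmdtmd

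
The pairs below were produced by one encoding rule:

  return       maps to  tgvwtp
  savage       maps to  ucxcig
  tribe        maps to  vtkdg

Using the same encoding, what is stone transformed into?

It's a constant shift of +2 (ROT2).
On stone: s+2=u, t+2=v, o+2=q, n+2=p, e+2=g.

uvqpg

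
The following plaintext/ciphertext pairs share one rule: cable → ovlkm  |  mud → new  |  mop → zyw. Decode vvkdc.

The word is reversed, then every letter is shifted forward by 10.
Decoding vvkdc: shift back: v−10=l, v−10=l, k−10=a, d−10=t, c−10=s → llats; then reverse → stall.

stall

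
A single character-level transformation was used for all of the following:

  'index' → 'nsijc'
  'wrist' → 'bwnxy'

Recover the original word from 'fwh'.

Compare letters: i→n is +5, n→s is +5, d→i is +5 — a constant shift. Every letter moves 5 places later in the alphabet, wrapping around z→a.
Decoding fwh: f−5=a, w−5=r, h−5=c.

arc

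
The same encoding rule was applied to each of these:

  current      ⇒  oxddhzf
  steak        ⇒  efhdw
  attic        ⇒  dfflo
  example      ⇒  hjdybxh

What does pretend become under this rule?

bdhfhzp

The shift depends on letter class: consonant c→o is +12, but vowel u→x is +3. The rule splits by letter class: vowels +3, consonants +12.
Applying it to pretend: p(cons)+12=b, r(cons)+12=d, e(vowel)+3=h, t(cons)+12=f, e(vowel)+3=h, n(cons)+12=z, d(cons)+12=p.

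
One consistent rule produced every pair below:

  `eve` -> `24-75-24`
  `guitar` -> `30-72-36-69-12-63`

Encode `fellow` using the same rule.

With a=1..z=26, the number is 3·pos + 9.
Applying it to fellow: f=6→27, e=5→24, l=12→45, l=12→45, o=15→54, w=23→78.

27-24-45-45-54-78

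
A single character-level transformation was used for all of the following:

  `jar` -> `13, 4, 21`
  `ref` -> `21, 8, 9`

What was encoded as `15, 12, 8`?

lie

j is letter #10 and maps to 13: an offset of 3. The number is (letter's place in the alphabet, a=1) + 3.
Reversing it on 15, 12, 8: 15→(15−3)÷1=12=l, 12→(12−3)÷1=9=i, 8→(8−3)÷1=5=e.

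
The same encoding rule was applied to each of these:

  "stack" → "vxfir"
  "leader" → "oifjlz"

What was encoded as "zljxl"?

Each letter shifts forward by (position + 3), i.e. 3, 4, 5, … — the shift grows by one for each successive letter.
Reversing it on zljxl: z−3=w, l−4=h, j−5=e, x−6=r, l−7=e.

where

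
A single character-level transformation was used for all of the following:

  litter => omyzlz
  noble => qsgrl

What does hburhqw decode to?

explain

The shift increases by 1 at each position, starting from +3: 3, 4, 5, ….
Undoing it on hburhqw: h−3=e, b−4=x, u−5=p, r−6=l, h−7=a, q−8=i, w−9=n.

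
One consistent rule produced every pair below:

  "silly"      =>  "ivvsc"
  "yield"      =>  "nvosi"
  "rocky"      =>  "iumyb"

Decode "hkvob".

The output letters match the input read backwards, each shifted +10: silly reversed is yllis. Two steps: reverse the string, then apply a Caesar shift of +10.
Reversing it on hkvob: shift back: h−10=x, k−10=a, v−10=l, o−10=e, b−10=r → xaler; then reverse → relax.

relax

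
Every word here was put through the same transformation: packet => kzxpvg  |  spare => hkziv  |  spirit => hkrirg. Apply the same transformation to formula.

Each pair mirrors across the alphabet (p↔k, a↔z, c↔x): positions sum to 25. Letters are reflected about the middle of the alphabet (position → 25−position): Atbash.
On formula: f↔u, o↔l, r↔i, m↔n, u↔f, l↔o, a↔z.

ulinfoz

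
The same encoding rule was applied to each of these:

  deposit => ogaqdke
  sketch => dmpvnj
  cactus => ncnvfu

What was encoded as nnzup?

close

The shifts repeat in a cycle of length 2: positions 0,1,… shift by +11, +2, then the pattern repeats.
Decoding nnzup: n−11=c, n−2=l, z−11=o, u−2=s, p−11=e.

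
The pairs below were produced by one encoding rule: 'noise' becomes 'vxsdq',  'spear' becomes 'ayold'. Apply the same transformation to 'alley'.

In noise: n→v is +8, o→x is +9, i→s is +10, s→d is +11 — the shift increases by 1 each position. The shift increases by 1 at each position, starting from +8: 8, 9, 10, ….
For alley: a+8=i, l+9=u, l+10=v, e+11=p, y+12=k.

iuvpk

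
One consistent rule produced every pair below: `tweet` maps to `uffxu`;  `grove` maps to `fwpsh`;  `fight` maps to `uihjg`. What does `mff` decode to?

The output letters match the input read backwards, each shifted +1: tweet reversed is teewt. Two steps: reverse the string, then apply a Caesar shift of +1.
Undoing it on mff: shift back: m−1=l, f−1=e, f−1=e → lee; then reverse → eel.

eel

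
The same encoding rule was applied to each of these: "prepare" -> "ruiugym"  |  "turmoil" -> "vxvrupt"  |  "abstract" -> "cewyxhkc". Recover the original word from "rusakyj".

proverb

The shift increases by 1 at each position, starting from +2: 2, 3, 4, ….
Reversing it on rusakyj: r−2=p, u−3=r, s−4=o, a−5=v, k−6=e, y−7=r, j−8=b.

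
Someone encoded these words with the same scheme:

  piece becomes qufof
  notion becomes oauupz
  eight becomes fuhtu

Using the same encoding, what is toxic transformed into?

uayud

Shifts by position in piece: pos 0: p→q (+1), pos 1: i→u (+12), pos 2: e→f (+1), pos 3: c→o (+12) — repeating every 2. A repeating key of period 2 is used — shifts +1, +12 over and over.
For toxic: t+1=u, o+12=a, x+1=y, i+12=u, c+1=d.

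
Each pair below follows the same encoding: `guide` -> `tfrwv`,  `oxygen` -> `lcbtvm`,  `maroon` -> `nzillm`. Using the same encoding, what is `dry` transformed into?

wib

Each pair mirrors across the alphabet (g↔t, u↔f, i↔r): positions sum to 25. This is the alphabet-reversal cipher (Atbash): a becomes z, b becomes y, etc.
Applying it to dry: d↔w, r↔i, y↔b.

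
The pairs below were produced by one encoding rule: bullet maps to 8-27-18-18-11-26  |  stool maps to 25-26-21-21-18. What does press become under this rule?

22-24-11-25-25

b is letter #2 and maps to 8: an offset of 6. Each letter is replaced by its alphabet position (a=1..z=26) + 6.
For press: p=16→22, r=18→24, e=5→11, s=19→25, s=19→25.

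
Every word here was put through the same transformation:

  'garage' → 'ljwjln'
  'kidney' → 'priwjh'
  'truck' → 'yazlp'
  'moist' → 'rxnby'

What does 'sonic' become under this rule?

Shifts by position in garage: pos 0: g→l (+5), pos 1: a→j (+9), pos 2: r→w (+5), pos 3: a→j (+9) — repeating every 2. It's a Vigenère-style cipher with numeric key [5,9]: position i shifts by key[i mod 2].
For sonic: s+5=x, o+9=x, n+5=s, i+9=r, c+5=h.

xxsrh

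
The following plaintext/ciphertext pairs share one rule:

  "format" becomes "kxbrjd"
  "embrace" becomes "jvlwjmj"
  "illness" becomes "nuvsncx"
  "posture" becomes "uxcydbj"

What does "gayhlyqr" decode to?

Shifts by position in format: pos 0: f→k (+5), pos 1: o→x (+9), pos 2: r→b (+10), pos 3: m→r (+5), pos 4: a→j (+9), pos 5: t→d (+10) — repeating every 3. It's a Vigenère-style cipher with numeric key [5,9,10]: position i shifts by key[i mod 3].
Decoding gayhlyqr: g−5=b, a−9=r, y−10=o, h−5=c, l−9=c, y−10=o, q−5=l, r−9=i.

broccoli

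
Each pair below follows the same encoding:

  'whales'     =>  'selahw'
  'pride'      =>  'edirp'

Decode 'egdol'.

The output letters match the input read backwards: whales reversed is selahw. The word is simply reversed.
Reversing it on egdol: then reverse → lodge.

lodge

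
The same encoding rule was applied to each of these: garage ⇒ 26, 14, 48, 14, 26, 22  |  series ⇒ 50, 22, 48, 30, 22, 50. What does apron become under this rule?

14, 44, 48, 42, 40

g(#7)→26 and a(#1)→14: differences scale by 2, so n = 2·pos + 12. With a=1..z=26, the number is 2·pos + 12.
On apron: a=1→14, p=16→44, r=18→48, o=15→42, n=14→40.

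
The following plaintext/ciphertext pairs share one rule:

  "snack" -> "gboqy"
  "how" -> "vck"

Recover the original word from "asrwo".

Compare letters: s→g is +14, n→b is +14, a→o is +14 — a constant shift. Every letter moves 14 places later in the alphabet, wrapping around z→a.
Undoing it on asrwo: a−14=m, s−14=e, r−14=d, w−14=i, o−14=a.

media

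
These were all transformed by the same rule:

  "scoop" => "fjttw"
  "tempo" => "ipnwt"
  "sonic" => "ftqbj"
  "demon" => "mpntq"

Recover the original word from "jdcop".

This is an affine cipher: with a=0,…,z=25, each position x becomes (3x+3) mod 26.
Undoing it on jdcop: j(9)→9·(9−3)≡2=c; d(3)→9·(3−3)≡0=a; c(2)→9·(2−3)≡17=r; o(14)→9·(14−3)≡21=v; p(15)→9·(15−3)≡4=e (all mod 26).

carve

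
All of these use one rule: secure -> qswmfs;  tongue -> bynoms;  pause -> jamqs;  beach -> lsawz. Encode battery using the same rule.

Treating letters as 0–25, the rule is x ↦ 11x + 0 (mod 26).
On battery: b(1)→11·1+0≡11=l; a(0)→11·0+0≡0=a; t(19)→11·19+0≡1=b; t(19)→11·19+0≡1=b; e(4)→11·4+0≡18=s; r(17)→11·17+0≡5=f; y(24)→11·24+0≡4=e (all mod 26).

labbsfe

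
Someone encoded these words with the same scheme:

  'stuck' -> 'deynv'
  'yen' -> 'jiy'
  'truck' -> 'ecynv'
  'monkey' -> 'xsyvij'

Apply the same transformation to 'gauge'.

The shift depends on letter class: consonant s→d is +11, but vowel u→y is +4. Two shifts are in play — +4 for a/e/i/o/u, +11 for every other letter.
On gauge: g(cons)+11=r, a(vowel)+4=e, u(vowel)+4=y, g(cons)+11=r, e(vowel)+4=i.

reyri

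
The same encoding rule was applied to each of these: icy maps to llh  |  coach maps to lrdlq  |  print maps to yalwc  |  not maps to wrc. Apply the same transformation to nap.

The shift depends on letter class: consonant c→l is +9, but vowel i→l is +3. Two shifts are in play — +3 for a/e/i/o/u, +9 for every other letter.
On nap: n(cons)+9=w, a(vowel)+3=d, p(cons)+9=y.

wdy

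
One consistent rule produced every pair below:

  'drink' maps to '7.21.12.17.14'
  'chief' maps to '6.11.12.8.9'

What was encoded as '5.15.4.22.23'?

d is letter #4 and maps to 7: an offset of 3. Letters become their 1-based position plus 3 (so a→4, b→5, …).
Reversing it on 5.15.4.22.23: 5→(5−3)÷1=2=b, 15→(15−3)÷1=12=l, 4→(4−3)÷1=1=a, 22→(22−3)÷1=19=s, 23→(23−3)÷1=20=t.

blast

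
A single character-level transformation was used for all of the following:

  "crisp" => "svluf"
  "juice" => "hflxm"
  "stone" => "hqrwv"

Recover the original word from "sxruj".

The word is reversed, then every letter is shifted forward by 3.
Decoding sxruj: shift back: s−3=p, x−3=u, r−3=o, u−3=r, j−3=g → puorg; then reverse → group.

group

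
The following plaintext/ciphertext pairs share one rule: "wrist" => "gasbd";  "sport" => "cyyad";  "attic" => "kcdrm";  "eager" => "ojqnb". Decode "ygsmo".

It's a Vigenère-style cipher with numeric key [10,9]: position i shifts by key[i mod 2].
Decoding ygsmo: y−10=o, g−9=x, s−10=i, m−9=d, o−10=e.

oxide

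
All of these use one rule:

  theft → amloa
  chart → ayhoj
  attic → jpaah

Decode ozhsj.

The output letters match the input read backwards, each shifted +7: theft reversed is tfeht. Two steps: reverse the string, then apply a Caesar shift of +7.
Reversing it on ozhsj: shift back: o−7=h, z−7=s, h−7=a, s−7=l, j−7=c → hsalc; then reverse → clash.

clash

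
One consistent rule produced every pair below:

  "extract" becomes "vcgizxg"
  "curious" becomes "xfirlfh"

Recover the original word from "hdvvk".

Each pair mirrors across the alphabet (e↔v, x↔c, t↔g): positions sum to 25. This is the alphabet-reversal cipher (Atbash): a becomes z, b becomes y, etc.
Decoding hdvvk: h↔s, d↔w, v↔e, v↔e, k↔p.

sweep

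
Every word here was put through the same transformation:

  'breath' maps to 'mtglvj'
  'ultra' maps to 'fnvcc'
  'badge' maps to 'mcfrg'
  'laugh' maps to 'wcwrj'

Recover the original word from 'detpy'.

screw

A repeating key of period 3 is used — shifts +11, +2, +2 over and over.
Undoing it on detpy: d−11=s, e−2=c, t−2=r, p−11=e, y−2=w.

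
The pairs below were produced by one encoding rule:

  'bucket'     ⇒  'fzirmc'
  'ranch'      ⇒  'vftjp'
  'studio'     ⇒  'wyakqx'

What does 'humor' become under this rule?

lzsvz

In bucket: b→f is +4, u→z is +5, c→i is +6, k→r is +7 — the shift increases by 1 each position. Each letter shifts forward by (position + 4), i.e. 4, 5, 6, … — the shift grows by one for each successive letter.
Applying it to humor: h+4=l, u+5=z, m+6=s, o+7=v, r+8=z.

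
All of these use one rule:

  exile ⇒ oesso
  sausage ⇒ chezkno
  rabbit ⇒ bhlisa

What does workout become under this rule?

gvbrybd

Shifts by position in exile: pos 0: e→o (+10), pos 1: x→e (+7), pos 2: i→s (+10), pos 3: l→s (+7) — repeating every 2. A repeating key of period 2 is used — shifts +10, +7 over and over.
For workout: w+10=g, o+7=v, r+10=b, k+7=r, o+10=y, u+7=b, t+10=d.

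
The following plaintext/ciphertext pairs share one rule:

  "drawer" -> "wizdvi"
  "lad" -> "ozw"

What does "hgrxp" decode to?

stick

Letters are reflected about the middle of the alphabet (position → 25−position): Atbash.
Undoing it on hgrxp: h↔s, g↔t, r↔i, x↔c, p↔k.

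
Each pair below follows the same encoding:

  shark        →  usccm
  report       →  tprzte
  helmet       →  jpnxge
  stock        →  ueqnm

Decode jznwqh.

hollow

Shifts by position in shark: pos 0: s→u (+2), pos 1: h→s (+11), pos 2: a→c (+2), pos 3: r→c (+11) — repeating every 2. A repeating key of period 2 is used — shifts +2, +11 over and over.
Reversing it on jznwqh: j−2=h, z−11=o, n−2=l, w−11=l, q−2=o, h−11=w.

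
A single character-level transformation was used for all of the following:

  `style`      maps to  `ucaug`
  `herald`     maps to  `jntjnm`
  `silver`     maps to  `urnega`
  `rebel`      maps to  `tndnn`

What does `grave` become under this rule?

iaceg

Shifts by position in style: pos 0: s→u (+2), pos 1: t→c (+9), pos 2: y→a (+2), pos 3: l→u (+9) — repeating every 2. The shifts repeat in a cycle of length 2: positions 0,1,… shift by +2, +9, then the pattern repeats.
On grave: g+2=i, r+9=a, a+2=c, v+9=e, e+2=g.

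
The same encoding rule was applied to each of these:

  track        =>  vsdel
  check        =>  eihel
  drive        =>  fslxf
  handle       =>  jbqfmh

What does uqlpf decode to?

It's a Vigenère-style cipher with numeric key [2,1,3]: position i shifts by key[i mod 3].
Undoing it on uqlpf: u−2=s, q−1=p, l−3=i, p−2=n, f−1=e.

spine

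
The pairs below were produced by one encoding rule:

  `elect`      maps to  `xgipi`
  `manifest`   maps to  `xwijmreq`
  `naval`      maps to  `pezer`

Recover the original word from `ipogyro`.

The output letters match the input read backwards, each shifted +4: elect reversed is tcele. The word is reversed, then every letter is shifted forward by 4.
Undoing it on ipogyro: shift back: i−4=e, p−4=l, o−4=k, g−4=c, y−4=u, r−4=n, o−4=k → elkcunk; then reverse → knuckle.

knuckle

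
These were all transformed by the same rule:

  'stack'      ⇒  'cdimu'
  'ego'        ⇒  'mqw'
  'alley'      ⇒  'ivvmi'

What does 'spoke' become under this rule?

Vowels shift forward by 8 and consonants shift forward by 10.
Applying it to spoke: s(cons)+10=c, p(cons)+10=z, o(vowel)+8=w, k(cons)+10=u, e(vowel)+8=m.

czwum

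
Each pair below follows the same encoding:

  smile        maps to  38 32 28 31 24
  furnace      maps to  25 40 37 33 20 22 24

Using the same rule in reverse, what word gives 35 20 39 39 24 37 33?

The number is (letter's place in the alphabet, a=1) + 19.
Reversing it on 35 20 39 39 24 37 33: 35→(35−19)÷1=16=p, 20→(20−19)÷1=1=a, 39→(39−19)÷1=20=t, 39→(39−19)÷1=20=t, 24→(24−19)÷1=5=e, 37→(37−19)÷1=18=r, 33→(33−19)÷1=14=n.

pattern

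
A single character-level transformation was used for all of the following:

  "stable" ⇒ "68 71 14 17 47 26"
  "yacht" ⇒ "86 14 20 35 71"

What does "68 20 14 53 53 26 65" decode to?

Each letter becomes 3×(its alphabet position, a=1..z=26) + 11.
Undoing it on 68 20 14 53 53 26 65: 68→(68−11)÷3=19=s, 20→(20−11)÷3=3=c, 14→(14−11)÷3=1=a, 53→(53−11)÷3=14=n, 53→(53−11)÷3=14=n, 26→(26−11)÷3=5=e, 65→(65−11)÷3=18=r.

scanner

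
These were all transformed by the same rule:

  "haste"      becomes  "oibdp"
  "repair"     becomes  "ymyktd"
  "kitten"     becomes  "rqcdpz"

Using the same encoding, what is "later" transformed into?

Each letter shifts forward by (position + 7), i.e. 7, 8, 9, … — the shift grows by one for each successive letter.
Applying it to later: l+7=s, a+8=i, t+9=c, e+10=o, r+11=c.

sicoc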